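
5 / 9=0.56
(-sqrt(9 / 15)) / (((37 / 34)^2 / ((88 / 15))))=-101728 * sqrt(15) / 102675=-3.84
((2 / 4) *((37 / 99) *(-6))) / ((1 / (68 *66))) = -5032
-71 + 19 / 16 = -1117 / 16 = -69.81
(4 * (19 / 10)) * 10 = 76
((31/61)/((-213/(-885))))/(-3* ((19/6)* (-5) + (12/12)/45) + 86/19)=5212650/128271227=0.04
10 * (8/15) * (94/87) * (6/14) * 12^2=72192/203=355.63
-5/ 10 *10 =-5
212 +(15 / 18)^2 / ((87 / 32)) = 212.26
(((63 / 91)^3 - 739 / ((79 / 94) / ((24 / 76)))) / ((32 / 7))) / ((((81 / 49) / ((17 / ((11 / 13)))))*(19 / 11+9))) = -1777690328491 / 25862061888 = -68.74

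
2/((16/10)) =5/4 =1.25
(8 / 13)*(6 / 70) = 24 / 455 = 0.05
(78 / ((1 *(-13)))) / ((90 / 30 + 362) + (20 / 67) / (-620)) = -6231 / 379052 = -0.02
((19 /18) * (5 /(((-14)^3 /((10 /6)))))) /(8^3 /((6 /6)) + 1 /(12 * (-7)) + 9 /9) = -475 /76012524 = -0.00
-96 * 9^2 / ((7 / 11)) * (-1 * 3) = 36658.29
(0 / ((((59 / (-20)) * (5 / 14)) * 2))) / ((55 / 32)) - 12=-12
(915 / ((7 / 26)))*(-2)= -47580 / 7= -6797.14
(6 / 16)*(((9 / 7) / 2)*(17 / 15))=153 / 560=0.27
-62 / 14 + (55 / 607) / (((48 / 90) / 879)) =4925689 / 33992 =144.91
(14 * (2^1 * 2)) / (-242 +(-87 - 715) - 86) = -28 / 565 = -0.05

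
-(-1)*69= 69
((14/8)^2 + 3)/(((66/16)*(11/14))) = 1.87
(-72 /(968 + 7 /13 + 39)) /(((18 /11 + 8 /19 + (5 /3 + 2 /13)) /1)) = -1271556 /69002447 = -0.02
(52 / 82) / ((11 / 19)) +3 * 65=88439 / 451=196.10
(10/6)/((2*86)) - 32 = -16507/516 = -31.99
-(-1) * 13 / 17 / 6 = 13 / 102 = 0.13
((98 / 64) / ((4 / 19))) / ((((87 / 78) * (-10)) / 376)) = -568841 / 2320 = -245.19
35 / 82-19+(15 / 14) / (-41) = -5338 / 287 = -18.60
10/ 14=5/ 7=0.71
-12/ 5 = -2.40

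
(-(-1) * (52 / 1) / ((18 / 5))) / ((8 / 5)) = 325 / 36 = 9.03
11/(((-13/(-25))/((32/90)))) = 880/117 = 7.52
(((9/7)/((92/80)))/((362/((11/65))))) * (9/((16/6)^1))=2673/1515332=0.00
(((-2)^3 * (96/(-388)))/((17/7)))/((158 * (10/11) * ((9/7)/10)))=17248/390813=0.04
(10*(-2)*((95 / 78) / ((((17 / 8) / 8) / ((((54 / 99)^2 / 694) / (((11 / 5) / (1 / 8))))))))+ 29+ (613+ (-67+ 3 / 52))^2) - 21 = 6330701641049833 / 21230642576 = 298187.00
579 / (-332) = -579 / 332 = -1.74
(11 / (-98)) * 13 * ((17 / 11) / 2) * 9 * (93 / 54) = -6851 / 392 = -17.48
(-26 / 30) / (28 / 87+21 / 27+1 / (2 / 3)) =-2262 / 6785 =-0.33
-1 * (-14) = 14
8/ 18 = 4/ 9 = 0.44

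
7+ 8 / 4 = 9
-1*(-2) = 2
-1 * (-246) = 246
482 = 482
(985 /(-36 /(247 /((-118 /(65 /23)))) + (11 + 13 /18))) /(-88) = -0.63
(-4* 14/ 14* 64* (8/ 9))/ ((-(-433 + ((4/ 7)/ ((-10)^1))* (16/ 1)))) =-71680/ 136683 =-0.52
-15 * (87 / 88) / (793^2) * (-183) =3915 / 907192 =0.00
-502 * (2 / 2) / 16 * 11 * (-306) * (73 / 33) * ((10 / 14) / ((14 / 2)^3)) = 4672365 / 9604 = 486.50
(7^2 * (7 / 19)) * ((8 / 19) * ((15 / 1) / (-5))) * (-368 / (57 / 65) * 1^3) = 65636480 / 6859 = 9569.39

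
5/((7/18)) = 90/7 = 12.86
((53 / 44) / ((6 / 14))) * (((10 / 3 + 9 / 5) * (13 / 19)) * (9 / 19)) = 33761 / 7220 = 4.68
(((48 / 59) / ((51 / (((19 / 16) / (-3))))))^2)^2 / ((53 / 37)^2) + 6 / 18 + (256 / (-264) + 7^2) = 122504522673785407607 / 2532988250733180339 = 48.36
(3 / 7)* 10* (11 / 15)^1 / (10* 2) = 11 / 70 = 0.16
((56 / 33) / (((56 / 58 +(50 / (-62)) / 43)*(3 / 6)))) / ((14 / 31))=9586936 / 1207767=7.94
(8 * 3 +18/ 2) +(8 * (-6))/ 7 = 26.14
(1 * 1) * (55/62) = 55/62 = 0.89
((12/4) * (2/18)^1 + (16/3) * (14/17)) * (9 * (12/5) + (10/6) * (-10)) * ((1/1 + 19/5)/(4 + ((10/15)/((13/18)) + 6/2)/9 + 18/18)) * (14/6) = 48.03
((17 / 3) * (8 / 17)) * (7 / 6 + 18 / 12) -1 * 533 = -4733 / 9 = -525.89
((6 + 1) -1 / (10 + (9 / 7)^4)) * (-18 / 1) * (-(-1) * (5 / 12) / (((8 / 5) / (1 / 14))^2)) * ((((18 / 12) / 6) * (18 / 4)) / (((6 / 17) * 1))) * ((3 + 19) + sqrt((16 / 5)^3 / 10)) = -1589803875 / 219132928 -5781105 * sqrt(2) / 13695808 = -7.85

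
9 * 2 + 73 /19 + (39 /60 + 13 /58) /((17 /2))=2055583 /93670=21.94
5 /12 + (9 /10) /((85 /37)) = 4123 /5100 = 0.81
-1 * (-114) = 114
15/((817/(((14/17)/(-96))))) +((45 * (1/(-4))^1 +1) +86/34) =-1715735/222224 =-7.72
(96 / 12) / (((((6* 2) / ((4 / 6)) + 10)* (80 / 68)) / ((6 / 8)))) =51 / 280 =0.18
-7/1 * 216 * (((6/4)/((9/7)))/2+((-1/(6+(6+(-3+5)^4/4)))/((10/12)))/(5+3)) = -34713/40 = -867.82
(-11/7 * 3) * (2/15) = -22/35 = -0.63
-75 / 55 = -15 / 11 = -1.36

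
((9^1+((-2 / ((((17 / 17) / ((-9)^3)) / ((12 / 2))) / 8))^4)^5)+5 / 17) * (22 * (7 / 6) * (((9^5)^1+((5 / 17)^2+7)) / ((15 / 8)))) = 283920900071258715842241068377489678959031110549365961959797378697413737164276691167899667430993189742926320 / 44217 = 6421080129164319511550785000000000000000000000000000000000000000000000000000000000000000000000000000000.00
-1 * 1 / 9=-1 / 9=-0.11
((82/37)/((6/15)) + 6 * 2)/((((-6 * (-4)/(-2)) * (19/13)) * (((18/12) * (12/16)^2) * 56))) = -8437/398601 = -0.02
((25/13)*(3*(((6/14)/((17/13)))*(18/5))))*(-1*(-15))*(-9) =-109350/119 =-918.91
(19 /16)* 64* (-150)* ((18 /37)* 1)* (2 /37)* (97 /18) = -2211600 /1369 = -1615.49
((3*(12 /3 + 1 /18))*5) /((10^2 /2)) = 73 /60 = 1.22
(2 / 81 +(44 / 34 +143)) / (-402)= -198727 / 553554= -0.36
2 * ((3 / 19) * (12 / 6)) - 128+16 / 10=-11948 / 95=-125.77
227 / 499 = 0.45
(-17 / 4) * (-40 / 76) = 2.24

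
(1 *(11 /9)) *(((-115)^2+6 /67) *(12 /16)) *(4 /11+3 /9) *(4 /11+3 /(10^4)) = 815867055479 /265320000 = 3075.03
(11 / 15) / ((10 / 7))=77 / 150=0.51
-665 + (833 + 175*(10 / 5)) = 518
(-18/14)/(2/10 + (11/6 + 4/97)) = -26190/42259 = -0.62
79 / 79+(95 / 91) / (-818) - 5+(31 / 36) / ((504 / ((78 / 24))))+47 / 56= -1218026993 / 385886592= -3.16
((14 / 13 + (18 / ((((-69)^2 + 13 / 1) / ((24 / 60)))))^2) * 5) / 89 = 1994223362 / 32961593665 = 0.06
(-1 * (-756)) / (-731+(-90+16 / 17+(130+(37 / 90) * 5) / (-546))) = -126309456 / 137052557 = -0.92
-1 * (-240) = 240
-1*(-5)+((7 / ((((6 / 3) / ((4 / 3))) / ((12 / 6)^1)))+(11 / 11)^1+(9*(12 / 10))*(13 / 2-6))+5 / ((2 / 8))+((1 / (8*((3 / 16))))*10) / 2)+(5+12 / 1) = 916 / 15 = 61.07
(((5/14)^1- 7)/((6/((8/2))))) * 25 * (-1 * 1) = 775/7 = 110.71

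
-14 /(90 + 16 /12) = -21 /137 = -0.15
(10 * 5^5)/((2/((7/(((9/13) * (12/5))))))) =7109375/108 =65827.55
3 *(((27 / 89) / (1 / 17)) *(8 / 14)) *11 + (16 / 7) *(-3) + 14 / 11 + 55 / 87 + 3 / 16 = 92.49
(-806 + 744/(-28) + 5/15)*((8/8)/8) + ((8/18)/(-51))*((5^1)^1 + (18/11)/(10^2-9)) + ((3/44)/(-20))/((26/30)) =-58854535/565488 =-104.08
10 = 10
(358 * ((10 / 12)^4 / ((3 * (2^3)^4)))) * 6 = 111875 / 1327104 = 0.08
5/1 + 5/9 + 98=932/9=103.56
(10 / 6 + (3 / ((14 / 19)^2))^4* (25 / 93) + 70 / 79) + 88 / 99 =8262785422872917 / 32527866583296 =254.02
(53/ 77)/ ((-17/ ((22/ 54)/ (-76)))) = 53/ 244188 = 0.00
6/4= 3/2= 1.50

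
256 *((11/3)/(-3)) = -2816/9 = -312.89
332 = 332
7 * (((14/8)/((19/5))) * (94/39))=11515/1482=7.77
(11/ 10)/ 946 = 1/ 860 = 0.00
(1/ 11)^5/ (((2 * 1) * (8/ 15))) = 15/ 2576816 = 0.00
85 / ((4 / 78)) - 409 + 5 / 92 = 114867 / 92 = 1248.55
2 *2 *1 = 4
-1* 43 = -43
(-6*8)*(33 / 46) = -792 / 23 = -34.43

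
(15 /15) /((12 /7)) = 7 /12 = 0.58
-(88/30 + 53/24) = -617/120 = -5.14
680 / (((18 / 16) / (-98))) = -533120 / 9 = -59235.56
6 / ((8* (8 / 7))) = 21 / 32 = 0.66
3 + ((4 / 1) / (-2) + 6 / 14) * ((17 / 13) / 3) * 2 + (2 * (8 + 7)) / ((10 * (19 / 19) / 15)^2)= 37745 / 546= 69.13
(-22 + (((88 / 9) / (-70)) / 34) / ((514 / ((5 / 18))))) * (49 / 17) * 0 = 0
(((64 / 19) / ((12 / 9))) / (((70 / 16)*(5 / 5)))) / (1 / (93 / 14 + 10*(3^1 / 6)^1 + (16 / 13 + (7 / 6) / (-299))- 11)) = 300544 / 278369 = 1.08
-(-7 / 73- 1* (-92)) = -91.90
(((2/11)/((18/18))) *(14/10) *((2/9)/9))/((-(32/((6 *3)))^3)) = -0.00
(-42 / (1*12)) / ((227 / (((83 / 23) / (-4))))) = 581 / 41768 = 0.01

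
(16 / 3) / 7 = 16 / 21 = 0.76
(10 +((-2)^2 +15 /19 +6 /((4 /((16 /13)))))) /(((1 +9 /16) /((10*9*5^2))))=5916960 /247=23955.30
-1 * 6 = -6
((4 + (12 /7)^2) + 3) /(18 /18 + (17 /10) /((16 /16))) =3.68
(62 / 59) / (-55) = -0.02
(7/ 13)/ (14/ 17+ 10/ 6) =357/ 1651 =0.22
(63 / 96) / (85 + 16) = 21 / 3232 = 0.01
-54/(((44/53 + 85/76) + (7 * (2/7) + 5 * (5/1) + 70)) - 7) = -217512/370369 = -0.59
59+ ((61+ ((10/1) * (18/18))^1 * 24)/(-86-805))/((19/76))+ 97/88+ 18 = 547081/7128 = 76.75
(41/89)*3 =123/89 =1.38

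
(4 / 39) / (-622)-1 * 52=-630710 / 12129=-52.00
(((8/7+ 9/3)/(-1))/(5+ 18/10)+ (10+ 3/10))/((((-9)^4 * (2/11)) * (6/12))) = 0.02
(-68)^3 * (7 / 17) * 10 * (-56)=72504320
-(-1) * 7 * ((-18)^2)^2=734832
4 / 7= 0.57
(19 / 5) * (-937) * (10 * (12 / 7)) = -427272 / 7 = -61038.86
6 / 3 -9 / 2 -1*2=-9 / 2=-4.50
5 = 5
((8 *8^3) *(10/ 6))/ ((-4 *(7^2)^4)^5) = -20/ 19100417282727083957224305417672003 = -0.00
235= 235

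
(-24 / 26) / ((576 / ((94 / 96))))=-47 / 29952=-0.00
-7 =-7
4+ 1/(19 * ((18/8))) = 4.02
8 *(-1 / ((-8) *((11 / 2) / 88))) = 16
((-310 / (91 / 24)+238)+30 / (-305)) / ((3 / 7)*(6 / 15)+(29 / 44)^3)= 341.12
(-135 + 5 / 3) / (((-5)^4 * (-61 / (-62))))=-992 / 4575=-0.22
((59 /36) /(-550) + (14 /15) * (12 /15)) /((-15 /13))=-7657 /11880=-0.64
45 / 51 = 15 / 17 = 0.88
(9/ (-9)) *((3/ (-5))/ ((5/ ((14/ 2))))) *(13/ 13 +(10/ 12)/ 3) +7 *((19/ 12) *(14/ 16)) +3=13.77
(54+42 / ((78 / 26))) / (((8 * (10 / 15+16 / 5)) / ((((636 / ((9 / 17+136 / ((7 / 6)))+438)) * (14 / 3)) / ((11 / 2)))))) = 15010660 / 7024061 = 2.14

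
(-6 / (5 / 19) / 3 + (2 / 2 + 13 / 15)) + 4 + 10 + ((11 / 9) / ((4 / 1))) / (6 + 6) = 17911 / 2160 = 8.29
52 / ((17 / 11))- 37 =-57 / 17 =-3.35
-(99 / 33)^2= -9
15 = 15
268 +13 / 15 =4033 / 15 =268.87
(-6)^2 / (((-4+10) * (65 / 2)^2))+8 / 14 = 17068 / 29575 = 0.58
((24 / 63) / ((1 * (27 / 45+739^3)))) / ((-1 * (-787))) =20 / 16675057939323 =0.00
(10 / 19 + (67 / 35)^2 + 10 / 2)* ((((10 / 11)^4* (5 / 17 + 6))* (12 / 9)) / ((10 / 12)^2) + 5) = 141136856732 / 1158615535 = 121.82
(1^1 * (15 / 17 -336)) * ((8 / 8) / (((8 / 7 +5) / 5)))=-199395 / 731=-272.77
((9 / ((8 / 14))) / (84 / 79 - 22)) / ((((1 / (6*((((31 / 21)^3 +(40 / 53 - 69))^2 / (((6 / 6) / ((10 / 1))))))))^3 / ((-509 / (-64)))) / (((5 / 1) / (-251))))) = 3321683377696911934458015451567089663663033437695000 / 1706386632342240468788516894086311813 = 1946618260327944.48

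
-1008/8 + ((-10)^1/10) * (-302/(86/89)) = 8021/43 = 186.53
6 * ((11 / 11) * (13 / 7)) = 78 / 7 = 11.14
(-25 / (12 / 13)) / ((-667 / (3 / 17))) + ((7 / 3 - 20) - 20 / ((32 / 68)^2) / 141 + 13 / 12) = -440416223 / 25580784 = -17.22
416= 416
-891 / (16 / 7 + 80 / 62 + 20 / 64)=-3093552 / 13501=-229.14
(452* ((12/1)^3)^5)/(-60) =-580331145976086528/5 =-116066229195217305.60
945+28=973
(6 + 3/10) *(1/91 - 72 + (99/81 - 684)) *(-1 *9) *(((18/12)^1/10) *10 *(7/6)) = 19471851/260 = 74891.73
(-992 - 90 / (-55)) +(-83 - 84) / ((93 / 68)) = -1138058 / 1023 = -1112.47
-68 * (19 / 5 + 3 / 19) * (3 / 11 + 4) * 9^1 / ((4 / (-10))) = 5407632 / 209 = 25873.84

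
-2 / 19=-0.11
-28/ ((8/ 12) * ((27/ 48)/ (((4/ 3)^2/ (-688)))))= 224/ 1161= 0.19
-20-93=-113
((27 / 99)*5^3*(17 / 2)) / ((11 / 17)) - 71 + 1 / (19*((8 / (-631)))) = 6854317 / 18392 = 372.68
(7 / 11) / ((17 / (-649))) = -413 / 17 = -24.29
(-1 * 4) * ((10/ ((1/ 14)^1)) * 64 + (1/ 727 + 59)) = -26227256/ 727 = -36076.01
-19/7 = -2.71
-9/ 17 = -0.53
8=8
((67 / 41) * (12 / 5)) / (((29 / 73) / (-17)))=-997764 / 5945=-167.83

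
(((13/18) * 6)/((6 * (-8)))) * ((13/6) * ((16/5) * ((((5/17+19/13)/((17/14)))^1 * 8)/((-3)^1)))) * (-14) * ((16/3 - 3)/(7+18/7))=-193770304/23526045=-8.24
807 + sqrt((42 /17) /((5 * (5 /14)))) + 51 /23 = 14 * sqrt(51) /85 + 18612 /23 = 810.39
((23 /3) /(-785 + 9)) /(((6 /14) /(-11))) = 1771 /6984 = 0.25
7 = 7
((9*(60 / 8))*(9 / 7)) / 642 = 405 / 2996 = 0.14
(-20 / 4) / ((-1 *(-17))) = -5 / 17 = -0.29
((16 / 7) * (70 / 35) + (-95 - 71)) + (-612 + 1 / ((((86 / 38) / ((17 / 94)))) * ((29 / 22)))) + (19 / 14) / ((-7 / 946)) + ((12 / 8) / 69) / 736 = -93026428563167 / 97229048896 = -956.78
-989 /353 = -2.80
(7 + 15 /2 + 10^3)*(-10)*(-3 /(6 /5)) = 50725 /2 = 25362.50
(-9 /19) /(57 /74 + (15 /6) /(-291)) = -96903 /155819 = -0.62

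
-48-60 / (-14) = -306 / 7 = -43.71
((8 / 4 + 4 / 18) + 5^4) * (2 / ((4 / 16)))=45160 / 9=5017.78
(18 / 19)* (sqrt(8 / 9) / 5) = 0.18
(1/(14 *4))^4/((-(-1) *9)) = 1/88510464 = 0.00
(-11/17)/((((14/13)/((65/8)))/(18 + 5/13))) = -89.75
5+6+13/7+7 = 139/7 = 19.86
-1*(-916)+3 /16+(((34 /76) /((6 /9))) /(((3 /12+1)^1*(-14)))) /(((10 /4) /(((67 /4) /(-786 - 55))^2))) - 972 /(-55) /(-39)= 1231825453835897 /1345177733900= 915.73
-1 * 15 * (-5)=75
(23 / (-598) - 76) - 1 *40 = -3017 / 26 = -116.04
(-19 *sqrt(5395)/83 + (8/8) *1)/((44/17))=17/44 - 323 *sqrt(5395)/3652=-6.11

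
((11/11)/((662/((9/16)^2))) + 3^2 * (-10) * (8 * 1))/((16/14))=-854138313/1355776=-630.00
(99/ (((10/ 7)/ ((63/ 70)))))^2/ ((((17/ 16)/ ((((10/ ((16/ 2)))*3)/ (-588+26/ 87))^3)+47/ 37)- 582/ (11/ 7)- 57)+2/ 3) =-281492883199219923/ 295982381609630180000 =-0.00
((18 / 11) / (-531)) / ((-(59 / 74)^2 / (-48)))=-525696 / 2259169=-0.23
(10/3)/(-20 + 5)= -0.22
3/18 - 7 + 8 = 7/6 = 1.17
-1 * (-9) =9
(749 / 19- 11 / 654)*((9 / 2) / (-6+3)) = -489637 / 8284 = -59.11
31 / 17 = 1.82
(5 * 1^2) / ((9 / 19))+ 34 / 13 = 1541 / 117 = 13.17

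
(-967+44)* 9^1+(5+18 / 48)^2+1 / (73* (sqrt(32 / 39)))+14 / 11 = -5826893 / 704+sqrt(78) / 584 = -8276.82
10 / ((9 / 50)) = 500 / 9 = 55.56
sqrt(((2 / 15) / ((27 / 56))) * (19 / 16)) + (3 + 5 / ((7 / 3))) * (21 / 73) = sqrt(665) / 45 + 108 / 73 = 2.05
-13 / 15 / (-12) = 13 / 180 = 0.07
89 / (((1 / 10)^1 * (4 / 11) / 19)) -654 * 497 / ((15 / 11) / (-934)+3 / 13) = -27992328859 / 20418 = -1370963.31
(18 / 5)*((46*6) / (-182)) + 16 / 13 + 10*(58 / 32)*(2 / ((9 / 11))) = 50497 / 1260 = 40.08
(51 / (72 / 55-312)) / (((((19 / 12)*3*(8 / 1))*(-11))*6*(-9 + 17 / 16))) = -85 / 10308336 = -0.00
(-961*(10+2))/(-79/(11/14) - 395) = 42284/1817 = 23.27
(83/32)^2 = 6889/1024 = 6.73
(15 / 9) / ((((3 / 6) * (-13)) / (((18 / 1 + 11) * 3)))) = -290 / 13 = -22.31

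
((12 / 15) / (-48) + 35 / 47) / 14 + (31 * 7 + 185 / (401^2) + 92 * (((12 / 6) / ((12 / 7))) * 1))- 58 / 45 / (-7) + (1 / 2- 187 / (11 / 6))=4248440129347 / 19045270440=223.07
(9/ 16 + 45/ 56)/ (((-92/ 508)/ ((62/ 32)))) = -602361/ 41216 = -14.61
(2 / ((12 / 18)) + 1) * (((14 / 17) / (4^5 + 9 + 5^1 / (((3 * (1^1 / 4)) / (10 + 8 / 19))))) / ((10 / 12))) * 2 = 12768 / 1780495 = 0.01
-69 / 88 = -0.78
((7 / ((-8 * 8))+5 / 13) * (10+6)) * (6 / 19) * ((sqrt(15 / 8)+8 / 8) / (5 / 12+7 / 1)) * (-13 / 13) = -2061 * sqrt(30) / 43966 - 4122 / 21983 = -0.44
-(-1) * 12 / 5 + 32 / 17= 364 / 85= 4.28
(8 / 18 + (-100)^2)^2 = 100008889.09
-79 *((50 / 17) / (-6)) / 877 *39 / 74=0.02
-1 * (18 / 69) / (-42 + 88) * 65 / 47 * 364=-70980 / 24863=-2.85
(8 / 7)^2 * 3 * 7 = 192 / 7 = 27.43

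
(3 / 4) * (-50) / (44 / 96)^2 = -21600 / 121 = -178.51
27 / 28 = 0.96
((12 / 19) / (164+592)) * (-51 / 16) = -17 / 6384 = -0.00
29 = 29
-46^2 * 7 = -14812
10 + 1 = 11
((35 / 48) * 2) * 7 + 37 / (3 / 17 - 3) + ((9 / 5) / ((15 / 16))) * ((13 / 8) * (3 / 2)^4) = 15479 / 1200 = 12.90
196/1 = 196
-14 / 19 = -0.74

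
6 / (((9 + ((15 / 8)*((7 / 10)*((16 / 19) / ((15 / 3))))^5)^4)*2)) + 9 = 9.33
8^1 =8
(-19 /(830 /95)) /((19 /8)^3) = -256 /1577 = -0.16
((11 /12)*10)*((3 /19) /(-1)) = -55 /38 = -1.45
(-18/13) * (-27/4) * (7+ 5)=1458/13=112.15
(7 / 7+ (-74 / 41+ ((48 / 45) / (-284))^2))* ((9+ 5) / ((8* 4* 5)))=-262001383 / 3720258000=-0.07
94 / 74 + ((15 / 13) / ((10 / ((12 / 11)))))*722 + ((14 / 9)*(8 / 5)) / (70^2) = 3839658539 / 41666625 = 92.15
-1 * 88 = -88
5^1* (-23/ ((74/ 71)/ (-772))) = 3151690/ 37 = 85180.81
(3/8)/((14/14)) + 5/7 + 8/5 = 753/280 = 2.69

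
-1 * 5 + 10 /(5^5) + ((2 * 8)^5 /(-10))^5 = -39614081257132168796771990783 /3125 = -12676506002282294014967040.00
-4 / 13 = -0.31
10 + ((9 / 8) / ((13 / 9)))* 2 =601 / 52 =11.56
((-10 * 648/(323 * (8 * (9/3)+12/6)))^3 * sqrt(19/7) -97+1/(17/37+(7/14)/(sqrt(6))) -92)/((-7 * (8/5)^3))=8303765625 * sqrt(133)/3627719537351+171125 * sqrt(6)/9976064+129633375/19952128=6.57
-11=-11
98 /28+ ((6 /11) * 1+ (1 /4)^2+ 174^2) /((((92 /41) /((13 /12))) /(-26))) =-380044.72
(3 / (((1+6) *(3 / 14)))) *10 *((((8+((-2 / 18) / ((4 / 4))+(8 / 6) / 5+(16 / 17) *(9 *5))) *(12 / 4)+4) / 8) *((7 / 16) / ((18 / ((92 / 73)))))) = 6385099 / 536112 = 11.91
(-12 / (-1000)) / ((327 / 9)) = 9 / 27250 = 0.00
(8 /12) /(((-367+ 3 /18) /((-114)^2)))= -51984 /2201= -23.62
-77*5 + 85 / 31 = -11850 / 31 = -382.26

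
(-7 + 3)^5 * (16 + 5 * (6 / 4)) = -24064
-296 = -296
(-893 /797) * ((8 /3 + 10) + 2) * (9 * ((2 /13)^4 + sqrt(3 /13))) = -117876 * sqrt(39) /10361 - 1886016 /22763117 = -71.13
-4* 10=-40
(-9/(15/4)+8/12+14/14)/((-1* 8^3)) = 11/7680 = 0.00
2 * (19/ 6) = 19/ 3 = 6.33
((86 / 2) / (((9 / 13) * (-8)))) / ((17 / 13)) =-7267 / 1224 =-5.94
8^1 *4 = 32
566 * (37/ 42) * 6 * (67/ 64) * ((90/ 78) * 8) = 10523355/ 364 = 28910.32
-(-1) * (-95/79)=-95/79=-1.20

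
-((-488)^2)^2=-56712564736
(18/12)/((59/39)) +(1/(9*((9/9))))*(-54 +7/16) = -42139/8496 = -4.96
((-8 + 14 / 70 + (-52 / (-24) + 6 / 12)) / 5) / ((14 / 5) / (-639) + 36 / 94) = -770847 / 284260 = -2.71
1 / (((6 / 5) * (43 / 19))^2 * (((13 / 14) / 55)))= 8.03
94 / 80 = 47 / 40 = 1.18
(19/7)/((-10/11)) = -209/70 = -2.99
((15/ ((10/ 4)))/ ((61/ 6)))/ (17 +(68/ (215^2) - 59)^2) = 38461511250/ 227956474834957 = 0.00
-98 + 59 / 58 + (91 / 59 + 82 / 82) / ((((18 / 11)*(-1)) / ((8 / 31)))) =-30991975 / 318246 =-97.38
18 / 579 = 6 / 193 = 0.03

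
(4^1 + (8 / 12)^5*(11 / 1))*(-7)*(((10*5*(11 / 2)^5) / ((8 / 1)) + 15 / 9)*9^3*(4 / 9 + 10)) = -1315441659035 / 144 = -9135011521.08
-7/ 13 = -0.54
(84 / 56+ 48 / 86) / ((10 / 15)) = 531 / 172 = 3.09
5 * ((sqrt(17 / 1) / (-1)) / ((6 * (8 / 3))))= -5 * sqrt(17) / 16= -1.29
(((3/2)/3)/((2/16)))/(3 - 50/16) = -32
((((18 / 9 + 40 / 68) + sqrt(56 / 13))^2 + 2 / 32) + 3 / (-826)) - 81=-1736211247 / 24826256 + 176 *sqrt(182) / 221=-59.19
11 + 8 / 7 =85 / 7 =12.14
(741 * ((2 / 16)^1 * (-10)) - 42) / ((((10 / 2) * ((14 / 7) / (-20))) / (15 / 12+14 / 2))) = 127809 / 8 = 15976.12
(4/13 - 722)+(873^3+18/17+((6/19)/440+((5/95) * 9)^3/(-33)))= 221879928927036343/333484580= 665337896.36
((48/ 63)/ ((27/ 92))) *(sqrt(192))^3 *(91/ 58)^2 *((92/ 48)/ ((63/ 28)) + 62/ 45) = 67091734528 *sqrt(3)/ 3065445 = 37908.46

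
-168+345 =177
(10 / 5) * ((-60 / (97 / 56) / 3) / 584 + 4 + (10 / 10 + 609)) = 8695188 / 7081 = 1227.96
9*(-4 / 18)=-2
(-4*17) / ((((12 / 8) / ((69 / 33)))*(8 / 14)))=-5474 / 33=-165.88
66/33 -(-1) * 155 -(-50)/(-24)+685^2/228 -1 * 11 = 83673/38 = 2201.92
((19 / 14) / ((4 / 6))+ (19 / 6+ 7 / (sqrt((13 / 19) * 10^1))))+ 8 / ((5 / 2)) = 7 * sqrt(2470) / 130+ 3529 / 420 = 11.08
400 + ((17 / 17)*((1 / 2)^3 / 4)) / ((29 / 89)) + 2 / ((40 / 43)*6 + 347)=5629192337 / 14069408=400.10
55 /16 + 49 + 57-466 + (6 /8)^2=-356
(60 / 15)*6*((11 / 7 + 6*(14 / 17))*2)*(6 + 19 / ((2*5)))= 2469.58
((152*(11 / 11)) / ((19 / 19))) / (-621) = -152 / 621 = -0.24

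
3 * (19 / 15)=19 / 5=3.80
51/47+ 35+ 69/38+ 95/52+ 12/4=1984109/46436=42.73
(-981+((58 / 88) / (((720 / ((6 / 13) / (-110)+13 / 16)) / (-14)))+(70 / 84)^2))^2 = 389591515844816417001 / 405394063360000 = 961019.29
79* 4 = 316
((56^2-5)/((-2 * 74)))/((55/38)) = -59489/4070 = -14.62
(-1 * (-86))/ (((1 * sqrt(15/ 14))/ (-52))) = -4320.36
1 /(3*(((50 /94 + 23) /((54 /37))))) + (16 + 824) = 840.02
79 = 79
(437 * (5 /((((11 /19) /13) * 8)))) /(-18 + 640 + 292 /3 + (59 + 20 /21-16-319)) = 755573 /54736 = 13.80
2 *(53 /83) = 106 /83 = 1.28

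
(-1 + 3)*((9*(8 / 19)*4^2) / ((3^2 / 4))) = 1024 / 19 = 53.89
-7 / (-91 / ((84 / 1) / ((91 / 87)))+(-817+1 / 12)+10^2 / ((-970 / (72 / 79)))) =14000301 / 1636322713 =0.01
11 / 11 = 1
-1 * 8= -8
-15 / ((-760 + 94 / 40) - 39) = 100 / 5311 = 0.02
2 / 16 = 1 / 8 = 0.12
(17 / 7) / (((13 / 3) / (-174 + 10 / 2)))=-663 / 7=-94.71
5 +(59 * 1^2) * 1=64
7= 7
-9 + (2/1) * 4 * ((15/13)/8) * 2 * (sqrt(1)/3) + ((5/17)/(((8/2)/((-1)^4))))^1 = -7211/884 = -8.16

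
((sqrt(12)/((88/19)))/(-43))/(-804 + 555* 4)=-19* sqrt(3)/2679072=-0.00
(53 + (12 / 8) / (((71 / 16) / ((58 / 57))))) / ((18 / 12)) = 47974 / 1349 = 35.56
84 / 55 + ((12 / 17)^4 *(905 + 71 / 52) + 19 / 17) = 13595938757 / 59717515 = 227.67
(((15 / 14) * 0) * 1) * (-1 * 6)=0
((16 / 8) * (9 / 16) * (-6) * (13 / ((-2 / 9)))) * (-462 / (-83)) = 729729 / 332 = 2197.98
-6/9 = -2/3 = -0.67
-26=-26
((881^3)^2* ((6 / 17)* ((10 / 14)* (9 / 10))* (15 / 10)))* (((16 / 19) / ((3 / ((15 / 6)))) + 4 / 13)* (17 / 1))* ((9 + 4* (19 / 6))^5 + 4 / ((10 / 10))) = 202905677740780103420602653118 / 15561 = 13039372645766988202596400.00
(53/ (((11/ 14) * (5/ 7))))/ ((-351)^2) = 5194/ 6776055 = 0.00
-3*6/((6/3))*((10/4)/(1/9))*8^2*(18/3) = -77760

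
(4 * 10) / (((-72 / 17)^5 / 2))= -7099285 / 120932352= -0.06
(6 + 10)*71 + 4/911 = 1034900/911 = 1136.00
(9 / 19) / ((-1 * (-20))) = 9 / 380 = 0.02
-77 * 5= -385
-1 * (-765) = 765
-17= -17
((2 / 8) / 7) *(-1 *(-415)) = 415 / 28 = 14.82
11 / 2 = 5.50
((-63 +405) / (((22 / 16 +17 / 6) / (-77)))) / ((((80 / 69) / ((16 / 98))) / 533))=-1660260888 / 3535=-469663.62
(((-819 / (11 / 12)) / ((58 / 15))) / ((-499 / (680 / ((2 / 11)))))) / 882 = 198900 / 101297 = 1.96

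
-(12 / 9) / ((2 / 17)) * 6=-68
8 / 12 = 2 / 3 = 0.67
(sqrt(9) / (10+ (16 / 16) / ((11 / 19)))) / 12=11 / 516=0.02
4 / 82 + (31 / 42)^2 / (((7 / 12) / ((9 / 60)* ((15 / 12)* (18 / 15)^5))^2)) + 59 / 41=232245247663 / 137333984375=1.69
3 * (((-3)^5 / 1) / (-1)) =729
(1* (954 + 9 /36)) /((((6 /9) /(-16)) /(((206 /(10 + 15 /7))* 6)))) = -198148104 /85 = -2331154.16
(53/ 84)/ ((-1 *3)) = -53/ 252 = -0.21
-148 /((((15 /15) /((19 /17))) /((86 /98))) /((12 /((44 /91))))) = -4715724 /1309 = -3602.54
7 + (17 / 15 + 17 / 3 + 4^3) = 77.80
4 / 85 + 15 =1279 / 85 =15.05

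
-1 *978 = -978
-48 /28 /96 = -1 /56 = -0.02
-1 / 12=-0.08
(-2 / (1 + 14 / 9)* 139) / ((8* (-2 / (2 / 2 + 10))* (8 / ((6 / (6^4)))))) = 1529 / 35328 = 0.04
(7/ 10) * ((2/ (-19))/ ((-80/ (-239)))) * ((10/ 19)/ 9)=-1673/ 129960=-0.01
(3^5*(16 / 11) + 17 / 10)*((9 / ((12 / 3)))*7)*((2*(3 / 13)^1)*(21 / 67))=155056923 / 191620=809.19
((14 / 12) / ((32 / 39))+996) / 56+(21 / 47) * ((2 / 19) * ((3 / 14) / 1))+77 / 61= 19.08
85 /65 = 1.31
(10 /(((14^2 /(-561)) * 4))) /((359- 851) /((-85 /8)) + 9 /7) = -79475 /528584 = -0.15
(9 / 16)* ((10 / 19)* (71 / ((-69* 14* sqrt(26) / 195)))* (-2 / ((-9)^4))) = 1775* sqrt(26) / 35680176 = 0.00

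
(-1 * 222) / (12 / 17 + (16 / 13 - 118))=8177 / 4275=1.91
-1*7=-7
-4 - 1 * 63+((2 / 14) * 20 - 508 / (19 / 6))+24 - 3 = -27074 / 133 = -203.56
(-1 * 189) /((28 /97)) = -2619 /4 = -654.75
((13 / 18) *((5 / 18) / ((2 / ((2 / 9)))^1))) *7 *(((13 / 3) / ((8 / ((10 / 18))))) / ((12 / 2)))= 29575 / 3779136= 0.01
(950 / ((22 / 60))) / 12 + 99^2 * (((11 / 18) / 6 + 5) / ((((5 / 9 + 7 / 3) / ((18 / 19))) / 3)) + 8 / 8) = 33868343 / 572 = 59210.39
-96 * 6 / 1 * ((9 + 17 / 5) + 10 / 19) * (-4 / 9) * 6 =1886208 / 95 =19854.82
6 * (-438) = -2628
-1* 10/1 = -10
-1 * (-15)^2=-225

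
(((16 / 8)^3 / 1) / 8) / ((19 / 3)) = 3 / 19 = 0.16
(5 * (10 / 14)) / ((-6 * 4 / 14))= -25 / 12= -2.08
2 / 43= 0.05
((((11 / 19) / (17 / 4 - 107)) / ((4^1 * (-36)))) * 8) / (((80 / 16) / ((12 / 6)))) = 44 / 351405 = 0.00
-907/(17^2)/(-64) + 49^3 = 2176036811/18496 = 117649.05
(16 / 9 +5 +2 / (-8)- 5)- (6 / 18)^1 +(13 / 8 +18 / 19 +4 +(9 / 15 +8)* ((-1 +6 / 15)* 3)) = -263791 / 34200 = -7.71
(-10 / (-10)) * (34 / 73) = 34 / 73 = 0.47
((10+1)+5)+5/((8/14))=99/4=24.75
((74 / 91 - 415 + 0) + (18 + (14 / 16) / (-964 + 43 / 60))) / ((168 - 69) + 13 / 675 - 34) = -6.09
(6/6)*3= 3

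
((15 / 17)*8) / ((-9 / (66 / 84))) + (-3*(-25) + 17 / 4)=112289 / 1428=78.63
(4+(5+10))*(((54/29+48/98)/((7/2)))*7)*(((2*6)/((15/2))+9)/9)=2243596/21315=105.26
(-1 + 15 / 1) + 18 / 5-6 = 58 / 5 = 11.60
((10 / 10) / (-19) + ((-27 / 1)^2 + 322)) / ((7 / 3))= 59904 / 133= 450.41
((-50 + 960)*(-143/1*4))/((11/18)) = -851760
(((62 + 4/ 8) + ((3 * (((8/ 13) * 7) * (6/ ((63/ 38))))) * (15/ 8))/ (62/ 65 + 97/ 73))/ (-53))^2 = 4778923905625/ 1318101463396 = 3.63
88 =88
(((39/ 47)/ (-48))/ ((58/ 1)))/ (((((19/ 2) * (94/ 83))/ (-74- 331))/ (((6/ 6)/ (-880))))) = -87399/ 6855039488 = -0.00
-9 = -9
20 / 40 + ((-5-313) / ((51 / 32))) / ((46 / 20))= -67449 / 782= -86.25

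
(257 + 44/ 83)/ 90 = 2.86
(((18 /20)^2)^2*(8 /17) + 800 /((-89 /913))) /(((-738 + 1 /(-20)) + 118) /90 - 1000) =558734978556 /68554067825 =8.15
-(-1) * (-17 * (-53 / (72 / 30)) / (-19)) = -19.76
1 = 1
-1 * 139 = -139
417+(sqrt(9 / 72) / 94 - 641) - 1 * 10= -234+sqrt(2) / 376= -234.00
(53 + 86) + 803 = 942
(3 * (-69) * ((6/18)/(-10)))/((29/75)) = 1035/58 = 17.84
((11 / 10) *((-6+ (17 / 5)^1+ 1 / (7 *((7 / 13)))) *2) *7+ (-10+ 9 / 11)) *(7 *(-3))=260661 / 275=947.86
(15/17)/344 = 15/5848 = 0.00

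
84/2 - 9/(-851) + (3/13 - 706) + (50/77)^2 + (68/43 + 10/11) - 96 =-2134669438024/2820478661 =-756.85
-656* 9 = -5904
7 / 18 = 0.39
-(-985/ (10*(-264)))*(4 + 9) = -2561/ 528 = -4.85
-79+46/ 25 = -1929/ 25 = -77.16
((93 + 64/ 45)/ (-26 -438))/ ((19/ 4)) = -4249/ 99180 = -0.04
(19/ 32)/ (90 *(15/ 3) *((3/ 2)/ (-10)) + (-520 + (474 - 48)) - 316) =-19/ 15280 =-0.00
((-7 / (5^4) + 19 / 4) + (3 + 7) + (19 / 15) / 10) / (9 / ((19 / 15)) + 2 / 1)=2118329 / 1297500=1.63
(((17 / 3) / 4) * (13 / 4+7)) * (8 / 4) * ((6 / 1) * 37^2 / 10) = 954193 / 40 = 23854.82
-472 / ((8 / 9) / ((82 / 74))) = -21771 / 37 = -588.41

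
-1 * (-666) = 666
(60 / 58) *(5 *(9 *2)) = 2700 / 29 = 93.10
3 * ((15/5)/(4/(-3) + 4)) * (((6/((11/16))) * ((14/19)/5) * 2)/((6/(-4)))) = -6048/1045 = -5.79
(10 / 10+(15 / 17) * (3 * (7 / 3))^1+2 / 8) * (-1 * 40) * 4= -20200 / 17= -1188.24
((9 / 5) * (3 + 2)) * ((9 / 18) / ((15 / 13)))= 39 / 10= 3.90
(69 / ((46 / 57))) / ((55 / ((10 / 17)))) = 171 / 187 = 0.91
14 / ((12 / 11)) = 77 / 6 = 12.83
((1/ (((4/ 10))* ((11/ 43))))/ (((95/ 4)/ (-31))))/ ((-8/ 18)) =11997/ 418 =28.70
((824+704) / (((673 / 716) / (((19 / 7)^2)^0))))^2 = 1196941026304 / 452929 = 2642668.11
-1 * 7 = -7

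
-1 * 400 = -400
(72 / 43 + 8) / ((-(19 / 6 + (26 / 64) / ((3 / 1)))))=-39936 / 13631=-2.93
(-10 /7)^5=-100000 /16807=-5.95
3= 3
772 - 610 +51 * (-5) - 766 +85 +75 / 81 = -20873 / 27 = -773.07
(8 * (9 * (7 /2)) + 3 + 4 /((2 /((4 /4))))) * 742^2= 141494948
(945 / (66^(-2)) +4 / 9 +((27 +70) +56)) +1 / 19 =703934068 / 171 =4116573.50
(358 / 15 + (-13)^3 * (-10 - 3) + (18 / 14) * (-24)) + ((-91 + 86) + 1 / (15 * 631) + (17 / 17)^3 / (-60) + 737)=1552274771 / 53004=29285.99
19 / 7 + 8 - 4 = 47 / 7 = 6.71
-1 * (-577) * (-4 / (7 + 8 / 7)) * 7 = -113092 / 57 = -1984.07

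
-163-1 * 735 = -898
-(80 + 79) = -159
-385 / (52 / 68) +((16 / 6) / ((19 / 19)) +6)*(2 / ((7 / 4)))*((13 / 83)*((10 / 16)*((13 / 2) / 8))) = -91120675 / 181272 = -502.67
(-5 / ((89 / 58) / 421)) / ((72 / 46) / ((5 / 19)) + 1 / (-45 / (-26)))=-63181575 / 300553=-210.22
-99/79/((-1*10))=99/790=0.13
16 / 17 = 0.94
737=737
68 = 68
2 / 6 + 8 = 25 / 3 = 8.33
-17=-17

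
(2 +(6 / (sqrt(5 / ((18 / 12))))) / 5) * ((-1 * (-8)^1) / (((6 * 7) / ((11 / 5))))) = 44 * sqrt(30) / 875 +88 / 105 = 1.11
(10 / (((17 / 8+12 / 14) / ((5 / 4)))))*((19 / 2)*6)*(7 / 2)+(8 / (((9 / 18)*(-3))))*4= 408262 / 501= 814.89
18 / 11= 1.64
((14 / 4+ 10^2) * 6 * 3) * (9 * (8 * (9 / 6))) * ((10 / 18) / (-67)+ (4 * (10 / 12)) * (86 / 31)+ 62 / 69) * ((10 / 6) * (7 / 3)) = 16475269860 / 2077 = 7932243.55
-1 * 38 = -38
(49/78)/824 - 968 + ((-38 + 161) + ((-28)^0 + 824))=-1285391/64272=-20.00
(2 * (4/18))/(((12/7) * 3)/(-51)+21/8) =3808/21627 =0.18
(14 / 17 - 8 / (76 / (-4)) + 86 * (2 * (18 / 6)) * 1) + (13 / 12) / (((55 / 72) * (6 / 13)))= 520.32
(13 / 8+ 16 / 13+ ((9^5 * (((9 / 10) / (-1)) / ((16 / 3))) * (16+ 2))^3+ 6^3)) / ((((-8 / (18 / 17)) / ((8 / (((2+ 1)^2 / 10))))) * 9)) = 754266928755801.07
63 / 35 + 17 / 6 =139 / 30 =4.63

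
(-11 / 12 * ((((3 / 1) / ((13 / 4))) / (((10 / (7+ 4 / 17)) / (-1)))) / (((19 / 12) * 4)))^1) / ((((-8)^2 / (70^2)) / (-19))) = -994455 / 7072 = -140.62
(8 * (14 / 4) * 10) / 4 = 70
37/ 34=1.09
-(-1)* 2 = 2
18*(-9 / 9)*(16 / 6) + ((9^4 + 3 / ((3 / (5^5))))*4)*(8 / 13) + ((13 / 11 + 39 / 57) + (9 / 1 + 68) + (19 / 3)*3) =64915454 / 2717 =23892.33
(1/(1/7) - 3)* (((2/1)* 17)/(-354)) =-68/177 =-0.38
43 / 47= 0.91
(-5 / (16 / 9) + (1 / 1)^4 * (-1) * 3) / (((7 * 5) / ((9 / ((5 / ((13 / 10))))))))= -10881 / 28000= -0.39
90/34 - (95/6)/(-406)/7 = 768955/289884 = 2.65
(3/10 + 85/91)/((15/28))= 2246/975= 2.30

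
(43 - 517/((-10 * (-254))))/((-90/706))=-38372159/114300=-335.71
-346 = -346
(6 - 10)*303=-1212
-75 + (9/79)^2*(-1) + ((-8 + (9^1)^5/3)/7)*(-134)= -376710.73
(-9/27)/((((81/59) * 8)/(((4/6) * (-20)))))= 295/729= 0.40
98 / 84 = 7 / 6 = 1.17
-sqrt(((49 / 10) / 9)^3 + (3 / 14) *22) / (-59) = 0.04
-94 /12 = -47 /6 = -7.83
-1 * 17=-17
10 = 10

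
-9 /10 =-0.90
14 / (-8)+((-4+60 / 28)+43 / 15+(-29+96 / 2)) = 7669 / 420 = 18.26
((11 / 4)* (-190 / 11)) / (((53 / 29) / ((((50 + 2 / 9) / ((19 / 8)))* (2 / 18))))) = -262160 / 4293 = -61.07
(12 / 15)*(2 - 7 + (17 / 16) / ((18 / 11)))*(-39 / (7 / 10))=2327 / 12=193.92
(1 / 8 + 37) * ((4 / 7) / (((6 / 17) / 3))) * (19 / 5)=95931 / 140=685.22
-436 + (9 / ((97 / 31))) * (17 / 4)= -164425 / 388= -423.78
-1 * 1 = -1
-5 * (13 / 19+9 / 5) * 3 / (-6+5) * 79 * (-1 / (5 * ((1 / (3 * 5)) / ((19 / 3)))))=-55932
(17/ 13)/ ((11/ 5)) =85/ 143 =0.59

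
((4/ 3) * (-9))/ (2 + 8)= -6/ 5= -1.20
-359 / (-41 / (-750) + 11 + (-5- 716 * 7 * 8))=269250 / 30067459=0.01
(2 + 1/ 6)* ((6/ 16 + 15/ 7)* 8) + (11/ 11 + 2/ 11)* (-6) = 5629/ 154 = 36.55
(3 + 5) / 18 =4 / 9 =0.44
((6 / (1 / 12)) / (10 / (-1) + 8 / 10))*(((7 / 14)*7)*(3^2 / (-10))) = 567 / 23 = 24.65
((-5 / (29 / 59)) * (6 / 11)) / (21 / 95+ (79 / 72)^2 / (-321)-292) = 279812361600 / 14714443748609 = 0.02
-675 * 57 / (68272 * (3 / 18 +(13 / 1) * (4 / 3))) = -7695 / 238952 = -0.03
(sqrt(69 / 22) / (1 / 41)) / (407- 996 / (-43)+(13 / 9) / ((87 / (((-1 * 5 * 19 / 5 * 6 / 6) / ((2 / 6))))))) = 460143 * sqrt(1518) / 105976112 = 0.17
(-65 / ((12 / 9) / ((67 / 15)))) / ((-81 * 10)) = 871 / 3240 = 0.27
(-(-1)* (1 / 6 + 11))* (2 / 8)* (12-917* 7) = -429269 / 24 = -17886.21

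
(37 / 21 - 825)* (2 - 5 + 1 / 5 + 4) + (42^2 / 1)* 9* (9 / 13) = 4551452 / 455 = 10003.19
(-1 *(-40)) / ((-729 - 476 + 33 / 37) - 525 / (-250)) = -14800 / 444743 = -0.03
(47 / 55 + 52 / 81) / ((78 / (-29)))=-193343 / 347490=-0.56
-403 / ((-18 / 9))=403 / 2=201.50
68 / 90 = 34 / 45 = 0.76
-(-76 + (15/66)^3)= 809123/10648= 75.99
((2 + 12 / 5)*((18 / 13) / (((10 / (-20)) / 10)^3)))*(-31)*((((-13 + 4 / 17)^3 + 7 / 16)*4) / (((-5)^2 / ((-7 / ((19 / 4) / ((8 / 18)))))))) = 399539936029696 / 1213511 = 329242945.49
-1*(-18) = 18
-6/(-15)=2/5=0.40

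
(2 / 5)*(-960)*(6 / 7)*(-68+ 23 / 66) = 1714560 / 77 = 22267.01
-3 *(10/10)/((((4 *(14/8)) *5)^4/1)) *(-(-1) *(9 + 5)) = -6/214375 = -0.00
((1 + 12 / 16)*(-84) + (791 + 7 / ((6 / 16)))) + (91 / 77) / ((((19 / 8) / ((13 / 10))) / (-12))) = 2053124 / 3135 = 654.90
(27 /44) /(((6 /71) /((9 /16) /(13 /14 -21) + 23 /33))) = 10570125 /2176064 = 4.86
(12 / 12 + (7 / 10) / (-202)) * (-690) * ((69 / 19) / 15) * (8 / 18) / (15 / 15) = -709918 / 9595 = -73.99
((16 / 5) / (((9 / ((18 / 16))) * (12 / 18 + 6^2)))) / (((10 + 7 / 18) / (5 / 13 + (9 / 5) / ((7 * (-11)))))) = 97632 / 257382125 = 0.00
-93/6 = -15.50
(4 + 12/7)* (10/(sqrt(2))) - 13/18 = -13/18 + 200* sqrt(2)/7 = 39.68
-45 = -45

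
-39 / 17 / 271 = -39 / 4607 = -0.01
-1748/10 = -874/5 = -174.80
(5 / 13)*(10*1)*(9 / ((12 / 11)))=825 / 26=31.73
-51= -51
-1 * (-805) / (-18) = -805 / 18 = -44.72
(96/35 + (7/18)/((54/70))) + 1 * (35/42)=34703/8505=4.08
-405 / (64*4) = -405 / 256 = -1.58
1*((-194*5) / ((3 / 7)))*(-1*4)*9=81480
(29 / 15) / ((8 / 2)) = 29 / 60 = 0.48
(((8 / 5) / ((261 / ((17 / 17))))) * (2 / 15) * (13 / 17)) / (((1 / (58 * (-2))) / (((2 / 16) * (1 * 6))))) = -208 / 3825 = -0.05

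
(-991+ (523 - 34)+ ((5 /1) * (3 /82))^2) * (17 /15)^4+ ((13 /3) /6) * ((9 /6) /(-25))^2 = -828.14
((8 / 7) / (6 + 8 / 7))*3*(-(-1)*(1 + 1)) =24 / 25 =0.96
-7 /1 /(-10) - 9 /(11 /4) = -283 /110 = -2.57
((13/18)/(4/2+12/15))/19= 65/4788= 0.01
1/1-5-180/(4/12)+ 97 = -447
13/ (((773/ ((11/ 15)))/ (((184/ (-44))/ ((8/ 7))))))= -2093/ 46380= -0.05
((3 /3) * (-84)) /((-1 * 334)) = 0.25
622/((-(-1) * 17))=622/17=36.59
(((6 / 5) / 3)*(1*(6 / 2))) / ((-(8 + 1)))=-2 / 15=-0.13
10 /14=0.71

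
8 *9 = 72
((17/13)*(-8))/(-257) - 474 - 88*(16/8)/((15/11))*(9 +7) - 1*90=-131753636/50115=-2629.03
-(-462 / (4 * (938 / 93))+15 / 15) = 2801 / 268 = 10.45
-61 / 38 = -1.61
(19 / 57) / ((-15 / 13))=-13 / 45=-0.29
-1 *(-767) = 767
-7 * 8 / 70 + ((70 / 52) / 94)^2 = -0.80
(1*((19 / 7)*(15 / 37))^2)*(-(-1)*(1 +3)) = 324900 / 67081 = 4.84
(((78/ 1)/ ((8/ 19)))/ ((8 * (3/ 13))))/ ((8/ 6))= 9633/ 128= 75.26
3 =3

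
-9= -9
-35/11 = -3.18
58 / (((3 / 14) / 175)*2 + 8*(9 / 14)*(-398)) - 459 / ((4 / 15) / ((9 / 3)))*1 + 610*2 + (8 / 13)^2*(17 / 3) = -2227022783209 / 565000124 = -3941.63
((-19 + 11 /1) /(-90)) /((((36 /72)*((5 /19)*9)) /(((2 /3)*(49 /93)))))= 14896 /564975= 0.03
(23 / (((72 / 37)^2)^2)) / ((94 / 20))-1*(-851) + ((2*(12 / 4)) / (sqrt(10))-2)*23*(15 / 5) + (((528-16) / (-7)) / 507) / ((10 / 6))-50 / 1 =207*sqrt(10) / 5 + 2477609995739153 / 3735533168640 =794.17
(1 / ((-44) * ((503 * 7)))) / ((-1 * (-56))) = -1 / 8675744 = -0.00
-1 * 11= -11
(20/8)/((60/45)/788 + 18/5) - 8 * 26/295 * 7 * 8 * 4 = -987398687/6279370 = -157.24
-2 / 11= -0.18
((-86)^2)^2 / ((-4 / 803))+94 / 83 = -911438671302 / 83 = -10981188810.87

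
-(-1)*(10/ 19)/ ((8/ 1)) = 0.07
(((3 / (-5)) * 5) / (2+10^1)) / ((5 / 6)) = -3 / 10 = -0.30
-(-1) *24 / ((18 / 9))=12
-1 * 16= -16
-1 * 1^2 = -1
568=568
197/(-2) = -197/2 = -98.50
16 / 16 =1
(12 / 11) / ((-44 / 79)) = -237 / 121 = -1.96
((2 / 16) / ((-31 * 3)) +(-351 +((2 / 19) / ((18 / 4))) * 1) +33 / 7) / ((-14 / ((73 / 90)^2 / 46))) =547770292063 / 1548519638400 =0.35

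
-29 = -29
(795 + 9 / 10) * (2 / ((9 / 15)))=2653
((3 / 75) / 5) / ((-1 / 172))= -172 / 125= -1.38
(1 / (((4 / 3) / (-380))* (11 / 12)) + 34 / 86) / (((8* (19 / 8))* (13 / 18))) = -2643714 / 116831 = -22.63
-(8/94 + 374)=-374.09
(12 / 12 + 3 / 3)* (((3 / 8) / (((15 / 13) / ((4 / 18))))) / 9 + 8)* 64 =415136 / 405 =1025.03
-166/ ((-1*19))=166/ 19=8.74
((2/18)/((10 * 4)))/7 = 1/2520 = 0.00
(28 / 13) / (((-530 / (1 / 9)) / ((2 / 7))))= -0.00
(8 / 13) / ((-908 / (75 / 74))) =-75 / 109187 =-0.00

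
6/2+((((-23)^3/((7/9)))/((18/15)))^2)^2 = 1109427861871028865873/38416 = 28879317520591130.41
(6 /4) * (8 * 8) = 96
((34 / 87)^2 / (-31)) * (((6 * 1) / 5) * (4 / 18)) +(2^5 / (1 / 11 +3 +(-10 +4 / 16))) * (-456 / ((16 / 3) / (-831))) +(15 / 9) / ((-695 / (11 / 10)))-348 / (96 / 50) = -195869373513656501 / 573368553180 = -341611.64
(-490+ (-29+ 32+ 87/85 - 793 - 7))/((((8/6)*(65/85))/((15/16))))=-245943/208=-1182.42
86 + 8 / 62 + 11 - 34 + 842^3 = 18505380285 / 31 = 596947751.13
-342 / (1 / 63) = -21546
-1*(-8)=8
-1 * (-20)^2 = -400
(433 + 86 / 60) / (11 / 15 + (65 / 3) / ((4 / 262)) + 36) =13033 / 43677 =0.30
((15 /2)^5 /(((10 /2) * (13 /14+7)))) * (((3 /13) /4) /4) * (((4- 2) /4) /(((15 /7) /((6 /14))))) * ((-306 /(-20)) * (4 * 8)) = 6506325 /15392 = 422.71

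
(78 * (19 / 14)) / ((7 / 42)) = 4446 / 7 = 635.14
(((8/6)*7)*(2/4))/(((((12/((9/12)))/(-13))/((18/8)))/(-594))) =81081/16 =5067.56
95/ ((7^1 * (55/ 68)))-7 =753/ 77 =9.78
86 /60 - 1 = 13 /30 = 0.43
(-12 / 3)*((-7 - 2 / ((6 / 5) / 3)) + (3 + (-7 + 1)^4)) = -5148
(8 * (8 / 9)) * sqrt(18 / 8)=32 / 3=10.67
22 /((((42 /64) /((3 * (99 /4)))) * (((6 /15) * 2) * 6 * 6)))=605 /7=86.43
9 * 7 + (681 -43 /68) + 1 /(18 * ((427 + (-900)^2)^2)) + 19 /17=299250819611150659 /401956656465348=744.49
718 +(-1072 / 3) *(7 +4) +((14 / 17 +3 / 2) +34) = -323987 / 102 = -3176.34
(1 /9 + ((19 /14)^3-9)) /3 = -157789 /74088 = -2.13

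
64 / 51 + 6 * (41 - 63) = -130.75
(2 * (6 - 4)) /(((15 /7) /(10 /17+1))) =2.96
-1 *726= -726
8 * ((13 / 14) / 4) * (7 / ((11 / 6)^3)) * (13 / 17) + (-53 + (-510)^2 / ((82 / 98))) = 288331180493 / 927707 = 310799.83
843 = 843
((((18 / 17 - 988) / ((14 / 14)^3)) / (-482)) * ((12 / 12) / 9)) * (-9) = -8389 / 4097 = -2.05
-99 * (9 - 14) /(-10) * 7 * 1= -693 /2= -346.50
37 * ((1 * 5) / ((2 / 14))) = 1295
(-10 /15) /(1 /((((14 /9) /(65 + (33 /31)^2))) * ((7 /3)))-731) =47089 /50346120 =0.00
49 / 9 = 5.44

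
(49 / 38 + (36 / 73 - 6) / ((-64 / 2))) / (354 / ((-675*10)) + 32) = 36489375 / 797602672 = 0.05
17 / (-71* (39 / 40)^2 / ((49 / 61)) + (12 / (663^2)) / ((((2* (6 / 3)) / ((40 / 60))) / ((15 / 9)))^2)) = -15818154206400 / 78182257752713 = -0.20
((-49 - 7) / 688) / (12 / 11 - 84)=77 / 78432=0.00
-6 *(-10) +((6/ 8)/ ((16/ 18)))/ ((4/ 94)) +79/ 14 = 38291/ 448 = 85.47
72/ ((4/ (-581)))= -10458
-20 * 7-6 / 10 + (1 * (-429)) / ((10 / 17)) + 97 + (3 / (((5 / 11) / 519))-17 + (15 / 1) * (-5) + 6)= 5133 / 2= 2566.50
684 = 684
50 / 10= 5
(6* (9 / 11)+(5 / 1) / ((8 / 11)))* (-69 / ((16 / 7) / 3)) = -1502613 / 1408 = -1067.20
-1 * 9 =-9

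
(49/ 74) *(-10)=-245/ 37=-6.62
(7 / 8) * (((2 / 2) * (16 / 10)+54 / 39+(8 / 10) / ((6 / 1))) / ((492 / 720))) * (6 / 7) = 1824 / 533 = 3.42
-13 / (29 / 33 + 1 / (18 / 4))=-1287 / 109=-11.81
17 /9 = 1.89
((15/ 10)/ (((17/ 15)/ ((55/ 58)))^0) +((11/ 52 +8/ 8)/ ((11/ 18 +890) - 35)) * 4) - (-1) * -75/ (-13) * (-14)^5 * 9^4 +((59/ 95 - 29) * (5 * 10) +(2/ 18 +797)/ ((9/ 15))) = -4181843376642555649/ 205418538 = -20357672765.85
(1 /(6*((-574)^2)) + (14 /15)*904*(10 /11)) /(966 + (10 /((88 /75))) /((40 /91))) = 66717572140 /85710792699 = 0.78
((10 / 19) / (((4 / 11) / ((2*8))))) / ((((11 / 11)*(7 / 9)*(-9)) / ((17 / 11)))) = -680 / 133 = -5.11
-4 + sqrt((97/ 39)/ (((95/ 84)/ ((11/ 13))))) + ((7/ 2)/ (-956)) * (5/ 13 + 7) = -12512/ 3107 + 2 * sqrt(709555)/ 1235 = -2.66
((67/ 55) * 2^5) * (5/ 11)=2144/ 121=17.72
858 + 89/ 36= 30977/ 36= 860.47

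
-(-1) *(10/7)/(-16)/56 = -5/3136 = -0.00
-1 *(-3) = 3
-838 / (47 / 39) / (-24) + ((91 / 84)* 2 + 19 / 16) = 72931 / 2256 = 32.33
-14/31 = -0.45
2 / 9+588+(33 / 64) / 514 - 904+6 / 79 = -7383944281 / 23389056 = -315.70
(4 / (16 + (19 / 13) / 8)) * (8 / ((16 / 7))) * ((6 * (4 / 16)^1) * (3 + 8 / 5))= 16744 / 2805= 5.97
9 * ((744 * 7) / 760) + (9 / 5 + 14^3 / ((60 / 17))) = 239668 / 285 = 840.94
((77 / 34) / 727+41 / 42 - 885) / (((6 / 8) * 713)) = -917751388 / 555153921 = -1.65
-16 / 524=-4 / 131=-0.03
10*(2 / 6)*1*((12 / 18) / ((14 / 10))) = 100 / 63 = 1.59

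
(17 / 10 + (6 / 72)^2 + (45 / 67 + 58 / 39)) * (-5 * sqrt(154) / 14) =-2424299 * sqrt(154) / 1755936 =-17.13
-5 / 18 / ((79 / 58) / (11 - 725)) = 34510 / 237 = 145.61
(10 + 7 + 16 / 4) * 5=105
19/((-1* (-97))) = 19/97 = 0.20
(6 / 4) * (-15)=-45 / 2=-22.50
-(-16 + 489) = -473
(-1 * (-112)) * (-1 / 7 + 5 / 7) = 64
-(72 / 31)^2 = -5184 / 961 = -5.39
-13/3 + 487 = 1448/3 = 482.67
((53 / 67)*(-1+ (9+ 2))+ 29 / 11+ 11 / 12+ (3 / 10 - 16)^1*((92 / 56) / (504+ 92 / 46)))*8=7065253 / 77385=91.30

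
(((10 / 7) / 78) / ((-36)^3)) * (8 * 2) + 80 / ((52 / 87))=106550635 / 796068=133.85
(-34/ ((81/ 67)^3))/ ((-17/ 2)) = 1203052/ 531441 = 2.26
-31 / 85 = -0.36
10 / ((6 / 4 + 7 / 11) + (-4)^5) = -220 / 22481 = -0.01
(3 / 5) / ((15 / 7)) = 7 / 25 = 0.28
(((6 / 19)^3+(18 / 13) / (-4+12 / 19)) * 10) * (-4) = 5415165 / 356668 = 15.18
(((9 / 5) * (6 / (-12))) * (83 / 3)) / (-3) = 8.30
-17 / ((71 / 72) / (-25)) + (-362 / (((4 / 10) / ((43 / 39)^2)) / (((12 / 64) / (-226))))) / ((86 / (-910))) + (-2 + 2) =4218630625 / 10012704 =421.33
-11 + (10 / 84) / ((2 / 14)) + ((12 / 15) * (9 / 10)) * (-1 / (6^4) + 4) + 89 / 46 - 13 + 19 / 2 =-366491 / 41400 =-8.85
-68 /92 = -0.74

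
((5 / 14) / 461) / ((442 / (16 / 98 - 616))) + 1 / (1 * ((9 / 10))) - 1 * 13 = -3739474061 / 314506647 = -11.89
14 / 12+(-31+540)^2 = 1554493 / 6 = 259082.17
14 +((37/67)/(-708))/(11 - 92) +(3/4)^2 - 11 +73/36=85918603/15369264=5.59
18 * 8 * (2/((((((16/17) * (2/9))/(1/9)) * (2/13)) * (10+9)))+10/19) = 4869/38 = 128.13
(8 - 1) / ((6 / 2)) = 7 / 3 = 2.33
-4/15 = -0.27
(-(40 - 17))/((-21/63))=69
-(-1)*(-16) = -16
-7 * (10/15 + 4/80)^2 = -12943/3600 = -3.60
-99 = -99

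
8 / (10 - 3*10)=-2 / 5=-0.40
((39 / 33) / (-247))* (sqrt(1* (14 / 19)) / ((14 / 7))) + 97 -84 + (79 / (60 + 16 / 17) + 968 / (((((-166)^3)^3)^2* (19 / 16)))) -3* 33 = -29832606332498040034760492020583269551360917 / 352199698705092355543535488625166857603072 -sqrt(266) / 7942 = -84.71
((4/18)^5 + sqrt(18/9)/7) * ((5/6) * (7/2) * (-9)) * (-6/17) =560/111537 + 45 * sqrt(2)/34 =1.88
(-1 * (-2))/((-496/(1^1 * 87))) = -87/248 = -0.35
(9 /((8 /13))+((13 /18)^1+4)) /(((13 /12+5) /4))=2786 /219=12.72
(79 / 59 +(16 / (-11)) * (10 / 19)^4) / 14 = 103808949 / 1184096606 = 0.09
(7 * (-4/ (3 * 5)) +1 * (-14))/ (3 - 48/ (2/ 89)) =238/ 31995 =0.01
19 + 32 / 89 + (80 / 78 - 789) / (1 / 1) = -2667862 / 3471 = -768.61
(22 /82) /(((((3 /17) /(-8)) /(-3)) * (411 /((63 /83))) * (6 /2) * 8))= 1309 /466211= 0.00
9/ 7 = 1.29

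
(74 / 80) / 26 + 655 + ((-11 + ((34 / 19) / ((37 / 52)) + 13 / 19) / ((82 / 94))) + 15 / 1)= 19865128851 / 29975920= 662.70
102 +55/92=102.60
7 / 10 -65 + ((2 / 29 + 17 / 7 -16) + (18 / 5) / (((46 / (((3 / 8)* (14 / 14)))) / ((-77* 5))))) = -16640573 / 186760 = -89.10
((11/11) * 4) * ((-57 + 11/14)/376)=-787/1316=-0.60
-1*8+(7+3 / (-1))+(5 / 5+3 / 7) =-18 / 7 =-2.57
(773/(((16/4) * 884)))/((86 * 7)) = 773/2128672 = 0.00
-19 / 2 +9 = -1 / 2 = -0.50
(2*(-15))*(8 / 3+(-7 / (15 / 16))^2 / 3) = -637.51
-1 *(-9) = 9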